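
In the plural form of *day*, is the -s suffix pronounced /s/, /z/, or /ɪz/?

/z/

The stem *day* ends in a voiced non-sibilant sound.
The plural suffix surfaces as /ɪz/ after sibilants, /s/ after other voiceless consonants, and /z/ after other voiced sounds.
So the plural -s on *day* is pronounced /z/.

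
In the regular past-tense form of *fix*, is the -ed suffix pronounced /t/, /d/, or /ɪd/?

The stem *fix* ends in a voiceless consonant other than /t/.
The -ed suffix is realized as /ɪd/ after /t, d/; as /t/ after other voiceless consonants; and as /d/ after other voiced sounds.
So -ed on *fix* is pronounced /t/.

/t/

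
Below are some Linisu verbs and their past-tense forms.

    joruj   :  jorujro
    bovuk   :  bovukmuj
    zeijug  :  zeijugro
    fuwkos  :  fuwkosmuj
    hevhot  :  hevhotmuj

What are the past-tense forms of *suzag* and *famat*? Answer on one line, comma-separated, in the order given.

suzagro, famatmuj

The alternation tracks the final consonant of the stem — -muj when the stem ends in a voiceless consonant (*bovuk*, *fuwkos*, *hevhot*); -ro when the stem ends in a voiced consonant (*joruj*, *zeijug*).
*suzag* — final consonant /g/ (voiced) → -ro → *suzagro*.
*famat*: final consonant = /t/, voiceless → -muj → *famatmuj*.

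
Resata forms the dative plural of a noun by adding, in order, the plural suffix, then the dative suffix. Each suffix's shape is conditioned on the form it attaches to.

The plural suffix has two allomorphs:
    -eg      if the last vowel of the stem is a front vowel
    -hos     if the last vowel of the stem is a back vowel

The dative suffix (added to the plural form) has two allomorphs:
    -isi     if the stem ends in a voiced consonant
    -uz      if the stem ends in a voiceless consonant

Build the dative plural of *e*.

eegisi

*e* — last vowel /e/ (a front vowel) → -eg → *eeg*.
The plural form *eeg*: final consonant = /g/, voiced → -isi → *eegisi*.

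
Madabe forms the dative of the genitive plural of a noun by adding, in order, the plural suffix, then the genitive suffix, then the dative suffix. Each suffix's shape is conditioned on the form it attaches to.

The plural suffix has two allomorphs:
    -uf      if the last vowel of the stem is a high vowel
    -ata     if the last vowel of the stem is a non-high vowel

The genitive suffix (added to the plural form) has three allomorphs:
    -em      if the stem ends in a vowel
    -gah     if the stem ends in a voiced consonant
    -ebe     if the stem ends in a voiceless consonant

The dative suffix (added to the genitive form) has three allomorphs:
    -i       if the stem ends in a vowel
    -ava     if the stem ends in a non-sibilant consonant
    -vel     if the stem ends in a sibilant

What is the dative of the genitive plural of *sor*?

sorataemava

The last vowel of *sor* is /o/, which is a non-high vowel, so the plural suffix is -ata, giving *sorata*.
The final sound of the plural form *sorata* is /a/, which is a vowel, so the genitive suffix is -em, giving *sorataem*.
Since the final sound of the genitive form *sorataem* is /m/ (a non-sibilant consonant), it takes -ava, giving *sorataemava*.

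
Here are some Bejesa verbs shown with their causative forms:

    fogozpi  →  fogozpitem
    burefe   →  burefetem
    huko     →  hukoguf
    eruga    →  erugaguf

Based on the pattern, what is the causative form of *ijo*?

The alternation tracks the last vowel of the stem — -tem when the last vowel of the stem is a front vowel (*fogozpi*, *burefe*); -guf when the last vowel of the stem is a back vowel (*huko*, *eruga*).
Since the last vowel of *ijo* is /o/ (a back vowel), it takes -guf, giving *ijoguf*.

ijoguf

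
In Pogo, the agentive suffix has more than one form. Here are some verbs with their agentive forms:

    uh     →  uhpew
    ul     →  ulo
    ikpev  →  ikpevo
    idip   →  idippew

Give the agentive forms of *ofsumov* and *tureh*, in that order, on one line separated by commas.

ofsumovo, turehpew

The suffix is conditioned by the final consonant: -pew when the stem ends in a voiceless consonant (*uh*, *idip*); -o when the stem ends in a voiced consonant (*ul*, *ikpev*).
*ofsumov* — final consonant /v/ (voiced) → -o → *ofsumovo*.
*tureh*: final consonant = /h/, voiceless → -pew → *turehpew*.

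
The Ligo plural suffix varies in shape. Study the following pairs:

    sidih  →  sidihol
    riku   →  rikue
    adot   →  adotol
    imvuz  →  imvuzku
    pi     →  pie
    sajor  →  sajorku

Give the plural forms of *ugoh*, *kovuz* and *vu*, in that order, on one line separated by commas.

ugohol, kovuzku, vue

The suffix is conditioned by the final sound: -ol when the stem ends in a voiceless consonant (*sidih*, *adot*); -ku when the stem ends in a voiced consonant (*imvuz*, *sajor*); -e when the stem ends in a vowel (*riku*, *pi*).
Since the final sound of *ugoh* is /h/ (a voiceless consonant), it takes -ol, giving *ugohol*.
The final sound of *kovuz* is /z/, which is a voiced consonant, so the suffix is -ku, giving *kovuzku*.
*vu* — final sound /u/ (a vowel) → -e → *vue*.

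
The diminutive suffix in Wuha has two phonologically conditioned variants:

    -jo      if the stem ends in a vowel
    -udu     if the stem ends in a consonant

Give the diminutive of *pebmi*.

pebmijo

*pebmi*: final sound = /i/, a vowel → -jo → *pebmijo*.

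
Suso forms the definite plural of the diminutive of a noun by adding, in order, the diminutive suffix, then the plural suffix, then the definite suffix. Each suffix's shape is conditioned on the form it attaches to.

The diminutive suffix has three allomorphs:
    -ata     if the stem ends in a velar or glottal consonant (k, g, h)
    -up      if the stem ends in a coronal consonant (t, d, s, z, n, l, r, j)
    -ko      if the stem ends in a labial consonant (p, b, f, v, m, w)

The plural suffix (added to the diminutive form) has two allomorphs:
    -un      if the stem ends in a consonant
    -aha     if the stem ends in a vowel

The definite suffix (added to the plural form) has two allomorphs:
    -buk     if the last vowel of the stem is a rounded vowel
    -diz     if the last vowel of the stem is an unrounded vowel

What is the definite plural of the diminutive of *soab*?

*soab* — final consonant /b/ (labial) → -ko → *soabko*.
The diminutive form *soabko*: final sound = /o/, a vowel → -aha → *soabkoaha*.
The plural form *soabkoaha*: last vowel = /a/, an unrounded vowel → -diz → *soabkoahadiz*.

soabkoahadiz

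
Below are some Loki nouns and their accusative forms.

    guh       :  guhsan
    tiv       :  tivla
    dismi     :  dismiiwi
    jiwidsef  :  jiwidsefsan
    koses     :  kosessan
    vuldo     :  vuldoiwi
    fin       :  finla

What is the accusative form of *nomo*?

Looking at the final sound of each stem: -san when the stem ends in a voiceless consonant (*guh*, *jiwidsef*, *koses*); -la when the stem ends in a voiced consonant (*tiv*, *fin*); -iwi when the stem ends in a vowel (*dismi*, *vuldo*).
The final sound of *nomo* is /o/, which is a vowel, so the suffix is -iwi, giving *nomoiwi*.

nomoiwi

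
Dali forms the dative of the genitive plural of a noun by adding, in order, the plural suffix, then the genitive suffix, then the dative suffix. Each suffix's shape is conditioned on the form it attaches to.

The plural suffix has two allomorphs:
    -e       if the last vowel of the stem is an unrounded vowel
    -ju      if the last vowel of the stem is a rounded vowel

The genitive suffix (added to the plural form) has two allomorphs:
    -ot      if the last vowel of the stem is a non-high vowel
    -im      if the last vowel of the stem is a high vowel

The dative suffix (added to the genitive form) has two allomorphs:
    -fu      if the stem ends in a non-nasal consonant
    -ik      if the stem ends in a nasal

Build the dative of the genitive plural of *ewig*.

Since the last vowel of *ewig* is /i/ (an unrounded vowel), it takes -e, giving *ewige*.
The plural form *ewige*: last vowel = /e/, a non-high vowel → -ot → *ewigeot*.
Since the final consonant of the genitive form *ewigeot* is /t/ (non-nasal), it takes -fu, giving *ewigeotfu*.

ewigeotfu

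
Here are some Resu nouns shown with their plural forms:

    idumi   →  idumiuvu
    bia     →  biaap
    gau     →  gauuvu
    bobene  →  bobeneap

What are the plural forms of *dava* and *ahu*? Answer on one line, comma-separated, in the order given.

davaap, ahuuvu

Looking at the last vowel of each stem: -uvu when the last vowel of the stem is a high vowel (*idumi*, *gau*); -ap when the last vowel of the stem is a non-high vowel (*bia*, *bobene*).
*dava* — last vowel /a/ (a non-high vowel) → -ap → *davaap*.
Since the last vowel of *ahu* is /u/ (a high vowel), it takes -uvu, giving *ahuuvu*.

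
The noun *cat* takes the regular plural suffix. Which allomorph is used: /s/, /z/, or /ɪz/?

The stem *cat* ends in a voiceless non-sibilant consonant.
The plural suffix surfaces as /ɪz/ after sibilants, /s/ after other voiceless consonants, and /z/ after other voiced sounds.
So the plural -s on *cat* is pronounced /s/.

/s/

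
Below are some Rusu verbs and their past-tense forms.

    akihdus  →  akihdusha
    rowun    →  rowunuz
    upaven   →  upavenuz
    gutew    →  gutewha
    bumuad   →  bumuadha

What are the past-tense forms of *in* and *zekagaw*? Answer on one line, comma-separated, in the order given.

The alternation tracks the final consonant of the stem — -uz when the stem ends in a nasal (*rowun*, *upaven*); -ha when the stem ends in a non-nasal consonant (*akihdus*, *gutew*, *bumuad*).
The final consonant of *in* is /n/, which is a nasal, so the suffix is -uz, giving *inuz*.
*zekagaw* — final consonant /w/ (non-nasal) → -ha → *zekagawha*.

inuz, zekagawha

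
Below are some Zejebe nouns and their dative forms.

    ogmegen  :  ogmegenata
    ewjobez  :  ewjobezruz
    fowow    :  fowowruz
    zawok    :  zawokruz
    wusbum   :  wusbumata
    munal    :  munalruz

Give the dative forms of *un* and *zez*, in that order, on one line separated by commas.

The alternation tracks the final consonant of the stem — -ata when the stem ends in a nasal (*ogmegen*, *wusbum*); -ruz when the stem ends in a non-nasal consonant (*ewjobez*, *fowow*, *zawok*, *munal*).
*un*: final consonant = /n/, a nasal → -ata → *unata*.
The final consonant of *zez* is /z/, which is non-nasal, so the suffix is -ruz, giving *zezruz*.

unata, zezruz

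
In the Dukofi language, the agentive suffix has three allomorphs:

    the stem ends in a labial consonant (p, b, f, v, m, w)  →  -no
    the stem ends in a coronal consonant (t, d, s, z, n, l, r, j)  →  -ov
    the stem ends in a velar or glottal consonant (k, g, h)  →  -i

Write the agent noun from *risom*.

risomno

The final consonant of *risom* is /m/, which is labial, so the suffix is -no, giving *risomno*.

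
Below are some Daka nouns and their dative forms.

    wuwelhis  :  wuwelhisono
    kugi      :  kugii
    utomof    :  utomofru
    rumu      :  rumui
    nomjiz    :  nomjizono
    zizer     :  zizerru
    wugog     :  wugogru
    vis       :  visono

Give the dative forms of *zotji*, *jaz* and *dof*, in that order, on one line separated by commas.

Looking at the final sound of each stem: -ono when the stem ends in a sibilant (*wuwelhis*, *nomjiz*, *vis*); -ru when the stem ends in a non-sibilant consonant (*utomof*, *zizer*, *wugog*); -i when the stem ends in a vowel (*kugi*, *rumu*).
*zotji* — final sound /i/ (a vowel) → -i → *zotjii*.
*jaz* — final sound /z/ (a sibilant) → -ono → *jazono*.
*dof* — final sound /f/ (a non-sibilant consonant) → -ru → *dofru*.

zotjii, jazono, dofru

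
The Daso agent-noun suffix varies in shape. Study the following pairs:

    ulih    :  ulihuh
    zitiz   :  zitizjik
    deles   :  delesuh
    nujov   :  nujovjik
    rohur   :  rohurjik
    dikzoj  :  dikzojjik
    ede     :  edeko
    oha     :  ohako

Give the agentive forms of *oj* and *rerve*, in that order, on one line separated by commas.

ojjik, rerveko

The alternation tracks the final sound of the stem — -uh when the stem ends in a voiceless consonant (*ulih*, *deles*); -jik when the stem ends in a voiced consonant (*zitiz*, *nujov*, *rohur*, *dikzoj*); -ko when the stem ends in a vowel (*ede*, *oha*).
*oj* — final sound /j/ (a voiced consonant) → -jik → *ojjik*.
The final sound of *rerve* is /e/, which is a vowel, so the suffix is -ko, giving *rerveko*.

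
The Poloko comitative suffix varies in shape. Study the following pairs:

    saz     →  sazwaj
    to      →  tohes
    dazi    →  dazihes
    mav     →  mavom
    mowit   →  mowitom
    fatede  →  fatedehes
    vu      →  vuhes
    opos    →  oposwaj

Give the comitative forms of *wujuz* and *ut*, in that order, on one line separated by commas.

wujuzwaj, utom

The alternation tracks the final sound of the stem — -waj when the stem ends in a sibilant (*saz*, *opos*); -om when the stem ends in a non-sibilant consonant (*mav*, *mowit*); -hes when the stem ends in a vowel (*to*, *dazi*, *fatede*, *vu*).
The final sound of *wujuz* is /z/, which is a sibilant, so the suffix is -waj, giving *wujuzwaj*.
The final sound of *ut* is /t/, which is a non-sibilant consonant, so the suffix is -om, giving *utom*.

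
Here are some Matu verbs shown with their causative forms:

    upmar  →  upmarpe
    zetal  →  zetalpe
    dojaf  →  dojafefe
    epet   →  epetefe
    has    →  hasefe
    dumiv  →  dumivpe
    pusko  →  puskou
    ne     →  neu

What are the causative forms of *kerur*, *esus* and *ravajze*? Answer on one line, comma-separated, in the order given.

kerurpe, esusefe, ravajzeu

The suffix is conditioned by the final sound: -efe when the stem ends in a voiceless consonant (*dojaf*, *epet*, *has*); -pe when the stem ends in a voiced consonant (*upmar*, *zetal*, *dumiv*); -u when the stem ends in a vowel (*pusko*, *ne*).
*kerur*: final sound = /r/, a voiced consonant → -pe → *kerurpe*.
*esus*: final sound = /s/, a voiceless consonant → -efe → *esusefe*.
*ravajze*: final sound = /e/, a vowel → -u → *ravajzeu*.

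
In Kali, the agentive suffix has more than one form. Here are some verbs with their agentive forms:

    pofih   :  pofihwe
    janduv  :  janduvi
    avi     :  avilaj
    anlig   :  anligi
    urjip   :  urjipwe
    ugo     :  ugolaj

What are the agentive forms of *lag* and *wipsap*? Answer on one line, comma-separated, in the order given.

The suffix is conditioned by the final sound: -we when the stem ends in a voiceless consonant (*pofih*, *urjip*); -i when the stem ends in a voiced consonant (*janduv*, *anlig*); -laj when the stem ends in a vowel (*avi*, *ugo*).
*lag* — final sound /g/ (a voiced consonant) → -i → *lagi*.
Since the final sound of *wipsap* is /p/ (a voiceless consonant), it takes -we, giving *wipsapwe*.

lagi, wipsapwe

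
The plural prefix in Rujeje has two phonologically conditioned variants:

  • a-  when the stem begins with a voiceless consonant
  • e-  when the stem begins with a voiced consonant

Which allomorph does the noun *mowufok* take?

e-

*mowufok*: first consonant = /m/, voiced → e-.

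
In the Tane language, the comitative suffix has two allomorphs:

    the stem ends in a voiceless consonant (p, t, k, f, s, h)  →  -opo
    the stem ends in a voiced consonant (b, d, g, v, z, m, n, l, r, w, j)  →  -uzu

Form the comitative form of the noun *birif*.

birifopo

The final consonant of *birif* is /f/, which is voiceless, so the suffix is -opo, giving *birifopo*.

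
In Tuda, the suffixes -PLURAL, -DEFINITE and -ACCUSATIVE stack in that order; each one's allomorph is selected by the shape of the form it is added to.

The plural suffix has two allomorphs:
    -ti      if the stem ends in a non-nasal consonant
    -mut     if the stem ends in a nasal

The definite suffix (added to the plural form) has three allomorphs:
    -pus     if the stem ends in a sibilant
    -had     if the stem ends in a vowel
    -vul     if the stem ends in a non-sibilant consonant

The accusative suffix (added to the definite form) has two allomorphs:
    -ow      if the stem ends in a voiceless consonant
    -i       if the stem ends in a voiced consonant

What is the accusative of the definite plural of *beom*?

beommutvuli

Since the final consonant of *beom* is /m/ (a nasal), it takes -mut, giving *beommut*.
Since the final sound of the plural form *beommut* is /t/ (a non-sibilant consonant), it takes -vul, giving *beommutvul*.
The final consonant of the definite form *beommutvul* is /l/, which is voiced, so the accusative suffix is -i, giving *beommutvuli*.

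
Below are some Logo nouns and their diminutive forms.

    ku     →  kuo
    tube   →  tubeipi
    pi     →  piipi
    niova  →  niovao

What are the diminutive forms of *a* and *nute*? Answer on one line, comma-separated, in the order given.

ao, nuteipi

The suffix is conditioned by the last vowel: -ipi when the last vowel of the stem is a front vowel (*tube*, *pi*); -o when the last vowel of the stem is a back vowel (*ku*, *niova*).
The last vowel of *a* is /a/, which is a back vowel, so the suffix is -o, giving *ao*.
*nute* — last vowel /e/ (a front vowel) → -ipi → *nuteipi*.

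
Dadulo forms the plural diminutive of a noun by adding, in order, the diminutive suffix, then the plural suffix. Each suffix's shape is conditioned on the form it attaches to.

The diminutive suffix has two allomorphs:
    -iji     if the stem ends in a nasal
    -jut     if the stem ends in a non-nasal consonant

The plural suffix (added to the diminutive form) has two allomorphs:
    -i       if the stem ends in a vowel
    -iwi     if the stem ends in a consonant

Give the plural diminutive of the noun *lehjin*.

*lehjin*: final consonant = /n/, a nasal → -iji → *lehjiniji*.
The final sound of the diminutive form *lehjiniji* is /i/, which is a vowel, so the plural suffix is -i, giving *lehjinijii*.

lehjinijii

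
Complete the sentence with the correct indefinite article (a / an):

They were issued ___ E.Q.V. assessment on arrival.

an

The indefinite article is chosen by the initial *sound* of the following word, not its spelling.
The initialism *E.Q.V.* is read letter by letter; the first letter, E, is pronounced /iː/, which begins with a vowel sound.
So the article is *an*: They were issued an E.Q.V. assessment on arrival.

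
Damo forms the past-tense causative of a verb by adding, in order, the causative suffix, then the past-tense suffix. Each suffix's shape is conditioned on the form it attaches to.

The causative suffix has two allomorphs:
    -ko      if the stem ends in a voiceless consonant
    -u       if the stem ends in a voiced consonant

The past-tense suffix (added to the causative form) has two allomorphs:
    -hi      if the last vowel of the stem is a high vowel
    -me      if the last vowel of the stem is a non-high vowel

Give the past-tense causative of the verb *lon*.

*lon*: final consonant = /n/, voiced → -u → *lonu*.
The last vowel of the causative form *lonu* is /u/, which is a high vowel, so the past-tense suffix is -hi, giving *lonuhi*.

lonuhi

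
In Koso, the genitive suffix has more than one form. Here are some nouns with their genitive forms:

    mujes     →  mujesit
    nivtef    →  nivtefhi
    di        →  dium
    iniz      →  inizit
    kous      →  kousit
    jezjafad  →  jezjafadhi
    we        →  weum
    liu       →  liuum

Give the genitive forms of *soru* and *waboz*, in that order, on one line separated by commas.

soruum, wabozit

The suffix is conditioned by the final sound: -it when the stem ends in a sibilant (*mujes*, *iniz*, *kous*); -hi when the stem ends in a non-sibilant consonant (*nivtef*, *jezjafad*); -um when the stem ends in a vowel (*di*, *we*, *liu*).
The final sound of *soru* is /u/, which is a vowel, so the suffix is -um, giving *soruum*.
*waboz*: final sound = /z/, a sibilant → -it → *wabozit*.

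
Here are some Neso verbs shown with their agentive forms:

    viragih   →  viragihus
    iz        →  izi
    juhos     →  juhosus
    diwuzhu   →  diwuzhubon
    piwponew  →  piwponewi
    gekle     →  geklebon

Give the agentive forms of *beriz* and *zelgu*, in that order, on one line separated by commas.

berizi, zelgubon

The pattern is voicing of the final sound: -us when the stem ends in a voiceless consonant (*viragih*, *juhos*); -i when the stem ends in a voiced consonant (*iz*, *piwponew*); -bon when the stem ends in a vowel (*diwuzhu*, *gekle*).
*beriz* — final sound /z/ (a voiced consonant) → -i → *berizi*.
The final sound of *zelgu* is /u/, which is a vowel, so the suffix is -bon, giving *zelgubon*.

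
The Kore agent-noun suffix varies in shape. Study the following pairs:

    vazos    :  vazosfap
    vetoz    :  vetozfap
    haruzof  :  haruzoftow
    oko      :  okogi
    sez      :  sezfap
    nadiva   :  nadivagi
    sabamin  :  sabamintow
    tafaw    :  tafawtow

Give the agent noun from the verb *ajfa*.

ajfagi

The alternation tracks the final sound of the stem — -fap when the stem ends in a sibilant (*vazos*, *vetoz*, *sez*); -tow when the stem ends in a non-sibilant consonant (*haruzof*, *sabamin*, *tafaw*); -gi when the stem ends in a vowel (*oko*, *nadiva*).
The final sound of *ajfa* is /a/, which is a vowel, so the suffix is -gi, giving *ajfagi*.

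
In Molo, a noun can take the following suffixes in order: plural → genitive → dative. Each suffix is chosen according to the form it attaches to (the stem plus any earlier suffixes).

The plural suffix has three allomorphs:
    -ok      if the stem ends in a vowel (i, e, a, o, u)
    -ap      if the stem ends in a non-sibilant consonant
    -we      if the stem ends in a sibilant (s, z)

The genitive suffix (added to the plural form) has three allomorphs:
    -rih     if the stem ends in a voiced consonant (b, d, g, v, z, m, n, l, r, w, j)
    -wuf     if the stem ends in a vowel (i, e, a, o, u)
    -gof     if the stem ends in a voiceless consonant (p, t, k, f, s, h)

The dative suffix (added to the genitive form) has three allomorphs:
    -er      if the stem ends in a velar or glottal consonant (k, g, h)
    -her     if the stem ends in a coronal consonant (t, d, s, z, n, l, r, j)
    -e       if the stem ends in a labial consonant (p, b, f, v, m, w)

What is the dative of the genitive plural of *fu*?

fuokgofe

Since the final sound of *fu* is /u/ (a vowel), it takes -ok, giving *fuok*.
The plural form *fuok* — final sound /k/ (a voiceless consonant) → -gof → *fuokgof*.
Since the final consonant of the genitive form *fuokgof* is /f/ (labial), it takes -e, giving *fuokgofe*.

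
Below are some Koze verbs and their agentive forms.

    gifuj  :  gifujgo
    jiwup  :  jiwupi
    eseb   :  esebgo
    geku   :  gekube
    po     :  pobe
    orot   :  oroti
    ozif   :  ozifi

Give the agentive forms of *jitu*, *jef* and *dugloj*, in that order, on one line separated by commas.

The pattern is voicing of the final sound: -i when the stem ends in a voiceless consonant (*jiwup*, *orot*, *ozif*); -go when the stem ends in a voiced consonant (*gifuj*, *eseb*); -be when the stem ends in a vowel (*geku*, *po*).
The final sound of *jitu* is /u/, which is a vowel, so the suffix is -be, giving *jitube*.
The final sound of *jef* is /f/, which is a voiceless consonant, so the suffix is -i, giving *jefi*.
The final sound of *dugloj* is /j/, which is a voiced consonant, so the suffix is -go, giving *duglojgo*.

jitube, jefi, duglojgo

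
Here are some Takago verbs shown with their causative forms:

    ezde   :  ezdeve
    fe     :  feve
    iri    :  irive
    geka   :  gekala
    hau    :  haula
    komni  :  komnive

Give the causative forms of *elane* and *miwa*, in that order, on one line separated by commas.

elaneve, miwala

Looking at the last vowel of each stem: -ve when the last vowel of the stem is a front vowel (*ezde*, *fe*, *iri*, *komni*); -la when the last vowel of the stem is a back vowel (*geka*, *hau*).
*elane*: last vowel = /e/, a front vowel → -ve → *elaneve*.
The last vowel of *miwa* is /a/, which is a back vowel, so the suffix is -la, giving *miwala*.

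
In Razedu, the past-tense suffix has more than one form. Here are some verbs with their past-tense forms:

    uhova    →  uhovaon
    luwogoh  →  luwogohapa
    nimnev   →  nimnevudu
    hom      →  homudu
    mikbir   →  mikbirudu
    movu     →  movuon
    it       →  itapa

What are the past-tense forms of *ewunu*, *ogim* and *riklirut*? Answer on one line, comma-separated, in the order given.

The alternation tracks the final sound of the stem — -apa when the stem ends in a voiceless consonant (*luwogoh*, *it*); -udu when the stem ends in a voiced consonant (*nimnev*, *hom*, *mikbir*); -on when the stem ends in a vowel (*uhova*, *movu*).
*ewunu* — final sound /u/ (a vowel) → -on → *ewunuon*.
*ogim* — final sound /m/ (a voiced consonant) → -udu → *ogimudu*.
Since the final sound of *riklirut* is /t/ (a voiceless consonant), it takes -apa, giving *riklirutapa*.

ewunuon, ogimudu, riklirutapa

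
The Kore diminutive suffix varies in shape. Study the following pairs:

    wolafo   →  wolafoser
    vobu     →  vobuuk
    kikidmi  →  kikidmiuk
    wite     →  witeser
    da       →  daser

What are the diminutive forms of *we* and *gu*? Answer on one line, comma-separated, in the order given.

weser, guuk

Looking at the last vowel of each stem: -uk when the last vowel of the stem is a high vowel (*vobu*, *kikidmi*); -ser when the last vowel of the stem is a non-high vowel (*wolafo*, *wite*, *da*).
*we* — last vowel /e/ (a non-high vowel) → -ser → *weser*.
Since the last vowel of *gu* is /u/ (a high vowel), it takes -uk, giving *guuk*.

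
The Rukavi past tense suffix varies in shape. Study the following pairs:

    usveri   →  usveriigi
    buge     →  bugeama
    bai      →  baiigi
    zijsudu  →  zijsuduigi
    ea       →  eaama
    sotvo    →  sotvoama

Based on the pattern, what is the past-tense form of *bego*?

The alternation tracks the last vowel of the stem — -igi when the last vowel of the stem is a high vowel (*usveri*, *bai*, *zijsudu*); -ama when the last vowel of the stem is a non-high vowel (*buge*, *ea*, *sotvo*).
*bego*: last vowel = /o/, a non-high vowel → -ama → *begoama*.

begoama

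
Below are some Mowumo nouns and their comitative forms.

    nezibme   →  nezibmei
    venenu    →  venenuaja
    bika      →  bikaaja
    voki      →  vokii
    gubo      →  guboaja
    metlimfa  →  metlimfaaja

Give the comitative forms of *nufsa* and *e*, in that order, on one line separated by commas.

nufsaaja, ei

Looking at the last vowel of each stem: -i when the last vowel of the stem is a front vowel (*nezibme*, *voki*); -aja when the last vowel of the stem is a back vowel (*venenu*, *bika*, *gubo*, *metlimfa*).
The last vowel of *nufsa* is /a/, which is a back vowel, so the suffix is -aja, giving *nufsaaja*.
*e* — last vowel /e/ (a front vowel) → -i → *ei*.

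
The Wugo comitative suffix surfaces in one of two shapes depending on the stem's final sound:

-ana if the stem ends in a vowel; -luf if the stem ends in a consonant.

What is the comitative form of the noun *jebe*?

jebeana

*jebe*: final sound = /e/, a vowel → -ana → *jebeana*.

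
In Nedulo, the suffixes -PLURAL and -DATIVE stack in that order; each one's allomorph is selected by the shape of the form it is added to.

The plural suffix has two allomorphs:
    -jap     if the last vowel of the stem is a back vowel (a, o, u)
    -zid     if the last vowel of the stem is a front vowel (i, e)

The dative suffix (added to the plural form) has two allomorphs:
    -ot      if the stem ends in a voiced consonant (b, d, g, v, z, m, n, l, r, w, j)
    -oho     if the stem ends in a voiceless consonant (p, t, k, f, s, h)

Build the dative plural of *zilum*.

zilumjapoho

Since the last vowel of *zilum* is /u/ (a back vowel), it takes -jap, giving *zilumjap*.
The plural form *zilumjap* — final consonant /p/ (voiceless) → -oho → *zilumjapoho*.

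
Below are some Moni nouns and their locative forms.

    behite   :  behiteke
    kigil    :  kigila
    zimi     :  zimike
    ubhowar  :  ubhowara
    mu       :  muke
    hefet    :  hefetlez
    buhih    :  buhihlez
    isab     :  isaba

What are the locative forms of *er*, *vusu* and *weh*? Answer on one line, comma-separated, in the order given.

The suffix is conditioned by the final sound: -lez when the stem ends in a voiceless consonant (*hefet*, *buhih*); -a when the stem ends in a voiced consonant (*kigil*, *ubhowar*, *isab*); -ke when the stem ends in a vowel (*behite*, *zimi*, *mu*).
Since the final sound of *er* is /r/ (a voiced consonant), it takes -a, giving *era*.
Since the final sound of *vusu* is /u/ (a vowel), it takes -ke, giving *vusuke*.
The final sound of *weh* is /h/, which is a voiceless consonant, so the suffix is -lez, giving *wehlez*.

era, vusuke, wehlez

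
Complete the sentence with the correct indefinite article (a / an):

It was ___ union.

a

The indefinite article is chosen by the initial *sound* of the following word, not its spelling.
*union* begins with the sound /juː/ (u pronounced /juː/) — a consonant sound.
So the article is *a*: It was a union.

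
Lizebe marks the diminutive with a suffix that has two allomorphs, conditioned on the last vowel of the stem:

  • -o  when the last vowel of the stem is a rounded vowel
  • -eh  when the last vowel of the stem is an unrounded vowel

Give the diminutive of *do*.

The last vowel of *do* is /o/, which is a rounded vowel, so the suffix is -o, giving *doo*.

doo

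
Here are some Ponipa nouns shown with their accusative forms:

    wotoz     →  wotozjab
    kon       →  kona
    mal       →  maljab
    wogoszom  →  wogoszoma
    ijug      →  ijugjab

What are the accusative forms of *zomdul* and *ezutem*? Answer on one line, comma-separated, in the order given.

The pattern is nasality of the final consonant: -a when the stem ends in a nasal (*kon*, *wogoszom*); -jab when the stem ends in a non-nasal consonant (*wotoz*, *mal*, *ijug*).
Since the final consonant of *zomdul* is /l/ (non-nasal), it takes -jab, giving *zomduljab*.
*ezutem*: final consonant = /m/, a nasal → -a → *ezutema*.

zomduljab, ezutema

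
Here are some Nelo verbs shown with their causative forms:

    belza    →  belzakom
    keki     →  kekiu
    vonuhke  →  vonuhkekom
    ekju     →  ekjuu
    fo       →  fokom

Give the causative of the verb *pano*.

The suffix is conditioned by the last vowel: -u when the last vowel of the stem is a high vowel (*keki*, *ekju*); -kom when the last vowel of the stem is a non-high vowel (*belza*, *vonuhke*, *fo*).
Since the last vowel of *pano* is /o/ (a non-high vowel), it takes -kom, giving *panokom*.

panokom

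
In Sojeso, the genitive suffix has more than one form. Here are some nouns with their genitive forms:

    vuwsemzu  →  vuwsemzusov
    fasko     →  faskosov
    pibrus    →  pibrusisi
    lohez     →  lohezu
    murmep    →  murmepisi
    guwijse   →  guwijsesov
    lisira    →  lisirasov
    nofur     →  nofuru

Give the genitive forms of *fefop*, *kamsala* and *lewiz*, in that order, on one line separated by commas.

Looking at the final sound of each stem: -isi when the stem ends in a voiceless consonant (*pibrus*, *murmep*); -u when the stem ends in a voiced consonant (*lohez*, *nofur*); -sov when the stem ends in a vowel (*vuwsemzu*, *fasko*, *guwijse*, *lisira*).
*fefop*: final sound = /p/, a voiceless consonant → -isi → *fefopisi*.
*kamsala*: final sound = /a/, a vowel → -sov → *kamsalasov*.
*lewiz*: final sound = /z/, a voiced consonant → -u → *lewizu*.

fefopisi, kamsalasov, lewizu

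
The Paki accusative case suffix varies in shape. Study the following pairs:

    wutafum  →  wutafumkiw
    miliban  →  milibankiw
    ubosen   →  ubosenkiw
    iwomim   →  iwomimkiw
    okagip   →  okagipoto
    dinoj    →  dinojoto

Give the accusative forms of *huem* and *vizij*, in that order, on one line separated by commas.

The alternation tracks the final consonant of the stem — -kiw when the stem ends in a nasal (*wutafum*, *miliban*, *ubosen*, *iwomim*); -oto when the stem ends in a non-nasal consonant (*okagip*, *dinoj*).
*huem* — final consonant /m/ (a nasal) → -kiw → *huemkiw*.
*vizij*: final consonant = /j/, non-nasal → -oto → *vizijoto*.

huemkiw, vizijoto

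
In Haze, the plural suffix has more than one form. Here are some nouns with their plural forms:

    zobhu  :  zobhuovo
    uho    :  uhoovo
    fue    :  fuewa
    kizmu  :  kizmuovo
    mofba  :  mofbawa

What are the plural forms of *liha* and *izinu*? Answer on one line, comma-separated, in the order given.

lihawa, izinuovo

The pattern is rounding harmony: -ovo when the last vowel of the stem is a rounded vowel (*zobhu*, *uho*, *kizmu*); -wa when the last vowel of the stem is an unrounded vowel (*fue*, *mofba*).
Since the last vowel of *liha* is /a/ (an unrounded vowel), it takes -wa, giving *lihawa*.
Since the last vowel of *izinu* is /u/ (a rounded vowel), it takes -ovo, giving *izinuovo*.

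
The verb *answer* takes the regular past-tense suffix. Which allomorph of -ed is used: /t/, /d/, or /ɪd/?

The stem *answer* ends in a voiced sound other than /d/.
The -ed suffix is realized as /ɪd/ after /t, d/; as /t/ after other voiceless consonants; and as /d/ after other voiced sounds.
So -ed on *answer* is pronounced /d/.

/d/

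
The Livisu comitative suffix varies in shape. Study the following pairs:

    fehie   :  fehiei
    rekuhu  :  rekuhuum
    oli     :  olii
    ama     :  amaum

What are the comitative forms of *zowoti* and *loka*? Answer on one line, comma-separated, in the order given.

The alternation tracks the last vowel of the stem — -i when the last vowel of the stem is a front vowel (*fehie*, *oli*); -um when the last vowel of the stem is a back vowel (*rekuhu*, *ama*).
*zowoti* — last vowel /i/ (a front vowel) → -i → *zowotii*.
*loka*: last vowel = /a/, a back vowel → -um → *lokaum*.

zowotii, lokaum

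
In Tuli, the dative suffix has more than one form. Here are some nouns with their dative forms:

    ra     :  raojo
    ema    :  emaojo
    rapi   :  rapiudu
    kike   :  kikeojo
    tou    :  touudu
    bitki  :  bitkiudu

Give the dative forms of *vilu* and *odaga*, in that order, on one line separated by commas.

Looking at the last vowel of each stem: -udu when the last vowel of the stem is a high vowel (*rapi*, *tou*, *bitki*); -ojo when the last vowel of the stem is a non-high vowel (*ra*, *ema*, *kike*).
The last vowel of *vilu* is /u/, which is a high vowel, so the suffix is -udu, giving *viluudu*.
The last vowel of *odaga* is /a/, which is a non-high vowel, so the suffix is -ojo, giving *odagaojo*.

viluudu, odagaojo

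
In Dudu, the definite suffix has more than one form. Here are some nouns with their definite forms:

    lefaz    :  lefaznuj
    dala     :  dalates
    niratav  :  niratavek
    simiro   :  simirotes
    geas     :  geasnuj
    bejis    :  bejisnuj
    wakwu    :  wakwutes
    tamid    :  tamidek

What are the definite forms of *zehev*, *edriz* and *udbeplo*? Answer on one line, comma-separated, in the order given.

Looking at the final sound of each stem: -nuj when the stem ends in a sibilant (*lefaz*, *geas*, *bejis*); -ek when the stem ends in a non-sibilant consonant (*niratav*, *tamid*); -tes when the stem ends in a vowel (*dala*, *simiro*, *wakwu*).
*zehev* — final sound /v/ (a non-sibilant consonant) → -ek → *zehevek*.
Since the final sound of *edriz* is /z/ (a sibilant), it takes -nuj, giving *edriznuj*.
*udbeplo*: final sound = /o/, a vowel → -tes → *udbeplotes*.

zehevek, edriznuj, udbeplotes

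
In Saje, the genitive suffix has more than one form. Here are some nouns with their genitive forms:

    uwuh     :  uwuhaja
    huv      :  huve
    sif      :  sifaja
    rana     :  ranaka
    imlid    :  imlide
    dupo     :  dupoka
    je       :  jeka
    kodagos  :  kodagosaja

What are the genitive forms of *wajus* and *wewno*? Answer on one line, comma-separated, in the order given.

wajusaja, wewnoka

The pattern is voicing of the final sound: -aja when the stem ends in a voiceless consonant (*uwuh*, *sif*, *kodagos*); -e when the stem ends in a voiced consonant (*huv*, *imlid*); -ka when the stem ends in a vowel (*rana*, *dupo*, *je*).
Since the final sound of *wajus* is /s/ (a voiceless consonant), it takes -aja, giving *wajusaja*.
The final sound of *wewno* is /o/, which is a vowel, so the suffix is -ka, giving *wewnoka*.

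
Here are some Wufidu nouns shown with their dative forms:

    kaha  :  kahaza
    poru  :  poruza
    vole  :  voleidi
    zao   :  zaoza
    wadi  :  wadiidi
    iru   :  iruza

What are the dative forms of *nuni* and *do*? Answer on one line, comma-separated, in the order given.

The suffix is conditioned by the last vowel: -idi when the last vowel of the stem is a front vowel (*vole*, *wadi*); -za when the last vowel of the stem is a back vowel (*kaha*, *poru*, *zao*, *iru*).
*nuni* — last vowel /i/ (a front vowel) → -idi → *nuniidi*.
The last vowel of *do* is /o/, which is a back vowel, so the suffix is -za, giving *doza*.

nuniidi, doza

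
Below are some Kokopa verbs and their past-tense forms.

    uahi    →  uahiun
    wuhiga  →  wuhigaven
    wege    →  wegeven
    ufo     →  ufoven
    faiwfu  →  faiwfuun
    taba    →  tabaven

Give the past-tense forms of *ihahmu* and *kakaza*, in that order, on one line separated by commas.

ihahmuun, kakazaven

The alternation tracks the last vowel of the stem — -un when the last vowel of the stem is a high vowel (*uahi*, *faiwfu*); -ven when the last vowel of the stem is a non-high vowel (*wuhiga*, *wege*, *ufo*, *taba*).
*ihahmu*: last vowel = /u/, a high vowel → -un → *ihahmuun*.
The last vowel of *kakaza* is /a/, which is a non-high vowel, so the suffix is -ven, giving *kakazaven*.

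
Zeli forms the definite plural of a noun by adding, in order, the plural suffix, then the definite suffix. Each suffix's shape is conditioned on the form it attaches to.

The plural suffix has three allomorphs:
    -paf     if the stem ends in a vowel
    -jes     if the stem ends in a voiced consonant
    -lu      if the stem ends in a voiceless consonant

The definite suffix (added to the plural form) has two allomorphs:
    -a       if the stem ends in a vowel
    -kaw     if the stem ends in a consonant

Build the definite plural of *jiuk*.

jiuklua

The final sound of *jiuk* is /k/, which is a voiceless consonant, so the plural suffix is -lu, giving *jiuklu*.
The plural form *jiuklu*: final sound = /u/, a vowel → -a → *jiuklua*.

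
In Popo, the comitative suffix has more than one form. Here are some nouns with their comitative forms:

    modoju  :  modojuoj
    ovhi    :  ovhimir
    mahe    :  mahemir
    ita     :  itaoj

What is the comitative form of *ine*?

inemir

The suffix is conditioned by the last vowel: -mir when the last vowel of the stem is a front vowel (*ovhi*, *mahe*); -oj when the last vowel of the stem is a back vowel (*modoju*, *ita*).
Since the last vowel of *ine* is /e/ (a front vowel), it takes -mir, giving *inemir*.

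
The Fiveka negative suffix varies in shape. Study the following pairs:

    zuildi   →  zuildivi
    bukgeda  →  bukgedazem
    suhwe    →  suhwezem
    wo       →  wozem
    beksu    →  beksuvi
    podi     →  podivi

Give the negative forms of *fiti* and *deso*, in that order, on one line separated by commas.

fitivi, desozem

The pattern is height harmony: -vi when the last vowel of the stem is a high vowel (*zuildi*, *beksu*, *podi*); -zem when the last vowel of the stem is a non-high vowel (*bukgeda*, *suhwe*, *wo*).
The last vowel of *fiti* is /i/, which is a high vowel, so the suffix is -vi, giving *fitivi*.
Since the last vowel of *deso* is /o/ (a non-high vowel), it takes -zem, giving *desozem*.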